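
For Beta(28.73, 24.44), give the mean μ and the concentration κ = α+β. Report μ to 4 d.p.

μ = 0.5403, κ = 53.17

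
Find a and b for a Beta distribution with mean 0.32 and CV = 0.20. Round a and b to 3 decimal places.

a = 16.680, b = 35.445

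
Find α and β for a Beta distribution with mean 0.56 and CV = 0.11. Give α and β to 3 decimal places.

α = 35.804, β = 28.131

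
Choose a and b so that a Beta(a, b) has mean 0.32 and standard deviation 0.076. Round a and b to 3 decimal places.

First σ² = 0.005776. Setting a = μn, b = (1−μ)n with n = a+b,
μ(1−μ)/(n+1) = 0.005776 ⇒ n+1 = 0.2176/0.005776 = 37.6731 ⇒ n = 36.6731.
Hence a = 0.32×36.6731 = 11.735, b = 0.68×36.6731 = 24.938.

a = 11.735, b = 24.938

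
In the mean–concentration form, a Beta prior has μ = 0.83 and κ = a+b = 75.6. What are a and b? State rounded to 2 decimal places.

Split κ in proportion μ : (1−μ): a = 0.83·75.6 = 62.75, b = 75.6 − 62.75 = 12.85.

a = 62.75, b = 12.85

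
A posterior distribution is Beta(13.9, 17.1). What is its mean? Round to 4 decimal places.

0.4484

The Beta mean is α/(α+β) = 13.9/(13.9+17.1) = 0.4484.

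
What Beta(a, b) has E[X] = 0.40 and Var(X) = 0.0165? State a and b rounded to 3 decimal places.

By moment matching, a+b = μ(1−μ)/σ² − 1 = (0.40·0.60)/0.0165 − 1 = 14.5455 − 1 = 13.5455.
Since a/(a+b) = μ, a = 0.40·13.5455 = 5.418 and b = 0.60·13.5455 = 8.127.

a = 5.418, b = 8.127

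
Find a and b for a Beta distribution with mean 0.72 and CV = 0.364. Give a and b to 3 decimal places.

Var = (CV·μ)² = (0.364×0.72)² = 0.068686.
a+b = μ(1−μ)/Var − 1 = 0.2016/0.068686 − 1 = 1.9351.
Thus a = 0.72·1.9351 = 1.393 and b = 0.28·1.9351 = 0.542.

a = 1.393, b = 0.542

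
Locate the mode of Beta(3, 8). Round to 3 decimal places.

0.222

With α,β > 1, mode = (α−1)/(α+β−2) = 2/9 = 0.222.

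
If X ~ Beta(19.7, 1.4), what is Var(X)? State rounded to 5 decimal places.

μ = 19.7/21.1 = 0.933649; Var = μ(1−μ)/(α+β+1) = 0.0619483/22.1 = 0.00280.

0.00280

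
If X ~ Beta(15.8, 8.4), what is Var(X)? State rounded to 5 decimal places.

0.00899

Var = αβ/[(α+β)²(α+β+1)] = (15.8×8.4)/(24.2²×25.2) = 132.72/14758.128 = 0.00899.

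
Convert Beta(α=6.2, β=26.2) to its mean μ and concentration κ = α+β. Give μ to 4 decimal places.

μ = 0.1914, κ = 32.4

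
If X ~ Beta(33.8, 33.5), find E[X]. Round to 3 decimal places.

The Beta mean is α/(α+β) = 33.8/(33.8+33.5) = 0.502.

0.502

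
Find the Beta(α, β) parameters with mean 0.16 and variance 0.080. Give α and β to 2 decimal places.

α = 0.11, β = 0.57

Let s = α+β. The Beta variance is μ(1−μ)/(s+1).
So s+1 = μ(1−μ)/σ² = (0.16×0.84)/0.080 = 0.1344/0.080 = 1.6800, giving s = 0.6800.
Then α = μs = 0.16×0.6800 = 0.11 and β = (1−μ)s = 0.84×0.6800 = 0.57.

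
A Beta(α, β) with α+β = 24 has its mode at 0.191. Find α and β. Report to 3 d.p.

Since the density peak of Beta(α,β) is at (α−1)/(α+β−2),
α = 1 + 0.191(24−2) = 5.202 and β = 24 − 5.202 = 18.798.

α = 5.202, β = 18.798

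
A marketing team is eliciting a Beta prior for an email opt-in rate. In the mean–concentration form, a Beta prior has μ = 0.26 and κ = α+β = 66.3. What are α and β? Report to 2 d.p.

α = 17.24, β = 49.06

α = μκ = 0.26×66.3 = 17.24 and β = (1−μ)κ = 0.74×66.3 = 49.06.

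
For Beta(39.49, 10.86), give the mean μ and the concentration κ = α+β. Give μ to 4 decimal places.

μ = 0.7843, κ = 50.35

κ = α+β = 39.49+10.86 = 50.35; μ = α/κ = 39.49/50.35 = 0.7843.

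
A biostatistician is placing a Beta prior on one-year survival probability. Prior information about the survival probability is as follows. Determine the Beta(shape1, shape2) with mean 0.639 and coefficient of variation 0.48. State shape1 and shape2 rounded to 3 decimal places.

σ = CV·μ = 0.48×0.639 = 0.30672, so σ² = 0.094077.
s+1 = μ(1−μ)/σ² = 0.230679/0.094077 = 2.4520, so s = shape1+shape2 = 1.4520.
shape1 = μs = 0.928, shape2 = (1−μ)s = 0.524.

shape1 = 0.928, shape2 = 0.524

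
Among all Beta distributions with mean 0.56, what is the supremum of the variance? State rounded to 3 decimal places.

For fixed mean μ the Beta variance is μ(1−μ)/(α+β+1), increasing as α+β decreases.
Its least upper bound (not attained) is μ(1−μ) = 0.56·0.44 = 0.246.

0.246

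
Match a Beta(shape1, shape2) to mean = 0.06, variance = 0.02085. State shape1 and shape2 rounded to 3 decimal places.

shape1 = 0.102, shape2 = 1.603

Let s = shape1+shape2. The Beta variance is μ(1−μ)/(s+1).
So s+1 = μ(1−μ)/σ² = (0.06×0.94)/0.02085 = 0.0564/0.02085 = 2.7050, giving s = 1.7050.
Then shape1 = μs = 0.06×1.7050 = 0.102 and shape2 = (1−μ)s = 0.94×1.7050 = 1.603.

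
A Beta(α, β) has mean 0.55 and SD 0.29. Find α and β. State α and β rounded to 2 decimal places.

First σ² = 0.0841. Setting α = μn, β = (1−μ)n with n = α+β,
μ(1−μ)/(n+1) = 0.0841 ⇒ n+1 = 0.2475/0.0841 = 2.9429 ⇒ n = 1.9429.
Hence α = 0.55×1.9429 = 1.07, β = 0.45×1.9429 = 0.87.

α = 1.07, β = 0.87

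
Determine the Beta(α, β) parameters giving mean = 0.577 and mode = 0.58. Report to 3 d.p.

α = 30.773, β = 22.560

With s = α+β: μ = α/s and mode = (α−1)/(s−2). Eliminating α = μs,
μs − 1 = m(s−2) ⇒ s(μ−m) = 1−2m ⇒ s = -0.16/-0.003 = 53.3333.
So α = μs = 30.773, β = (1−μ)s = 22.560.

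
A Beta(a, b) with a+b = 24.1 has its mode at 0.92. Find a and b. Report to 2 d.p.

a = 21.33, b = 2.77

Since the density peak of Beta(a,b) is at (a−1)/(a+b−2),
a = 1 + 0.92(24.1−2) = 21.33 and b = 24.1 − 21.33 = 2.77.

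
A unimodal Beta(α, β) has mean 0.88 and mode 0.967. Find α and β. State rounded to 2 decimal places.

With s = α+β: μ = α/s and mode = (α−1)/(s−2). Eliminating α = μs,
μs − 1 = m(s−2) ⇒ s(μ−m) = 1−2m ⇒ s = -0.934/-0.087 = 10.7356.
So α = μs = 9.45, β = (1−μ)s = 1.29.

α = 9.45, β = 1.29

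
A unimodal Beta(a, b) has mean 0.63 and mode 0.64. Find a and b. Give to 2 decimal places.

a = 17.64, b = 10.36

With s = a+b: μ = a/s and mode = (a−1)/(s−2). Eliminating a = μs,
μs − 1 = m(s−2) ⇒ s(μ−m) = 1−2m ⇒ s = -0.28/-0.01 = 28.0000.
So a = μs = 17.64, b = (1−μ)s = 10.36.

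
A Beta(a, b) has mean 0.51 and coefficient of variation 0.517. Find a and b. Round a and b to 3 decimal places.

a = 1.323, b = 1.271

Var = (CV·μ)² = (0.517×0.51)² = 0.069522.
a+b = μ(1−μ)/Var − 1 = 0.2499/0.069522 − 1 = 2.5946.
Thus a = 0.51·2.5946 = 1.323 and b = 0.49·2.5946 = 1.271.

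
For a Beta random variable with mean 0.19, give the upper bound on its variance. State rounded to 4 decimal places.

Var = μ(1−μ)/(α+β+1), which approaches μ(1−μ) as α+β → 0.
So the supremum is μ(1−μ) = 0.19×0.81 = 0.1539.

0.1539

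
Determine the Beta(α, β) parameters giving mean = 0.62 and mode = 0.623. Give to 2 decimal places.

α = 50.84, β = 31.16

Let s = α+β. Mean gives α = μs = 0.62s; mode gives (α−1)/(s−2) = 0.623.
Substituting: 0.62s − 1 = 0.623(s−2) = 0.623s − 1.246, so -0.003s = -0.246 and s = 82.0000.
Then α = 0.62×82.0000 = 50.84 and β = s−α = 31.16.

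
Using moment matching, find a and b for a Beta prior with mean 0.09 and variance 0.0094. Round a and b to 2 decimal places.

a = 0.69, b = 7.02

Write ν = a+b; then a = μν and Var = μ(1−μ)/(ν+1).
ν = μ(1−μ)/Var − 1 = 0.0819/0.0094 − 1 = 7.7128.
a = 0.09·7.7128 = 0.69, b = 0.91·7.7128 = 7.02.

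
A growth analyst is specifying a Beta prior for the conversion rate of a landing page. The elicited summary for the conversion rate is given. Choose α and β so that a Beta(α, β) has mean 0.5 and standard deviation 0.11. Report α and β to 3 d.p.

First σ² = 0.0121. Setting α = μn, β = (1−μ)n with n = α+β,
μ(1−μ)/(n+1) = 0.0121 ⇒ n+1 = 0.25/0.0121 = 20.6612 ⇒ n = 19.6612.
Hence α = 0.5×19.6612 = 9.831, β = 0.5×19.6612 = 9.831.

α = 9.831, β = 9.831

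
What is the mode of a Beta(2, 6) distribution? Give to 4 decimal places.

With α,β > 1, mode = (α−1)/(α+β−2) = 1/6 = 0.1667.

0.1667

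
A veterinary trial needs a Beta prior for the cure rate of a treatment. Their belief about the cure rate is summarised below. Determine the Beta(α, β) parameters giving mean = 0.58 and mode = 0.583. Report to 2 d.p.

α = 32.09, β = 23.24

With s = α+β: μ = α/s and mode = (α−1)/(s−2). Eliminating α = μs,
μs − 1 = m(s−2) ⇒ s(μ−m) = 1−2m ⇒ s = -0.166/-0.003 = 55.3333.
So α = μs = 32.09, β = (1−μ)s = 23.24.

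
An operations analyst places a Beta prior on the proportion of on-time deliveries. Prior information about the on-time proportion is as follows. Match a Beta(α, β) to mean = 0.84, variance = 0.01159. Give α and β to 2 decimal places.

Let s = α+β. The Beta variance is μ(1−μ)/(s+1).
So s+1 = μ(1−μ)/σ² = (0.84×0.16)/0.01159 = 0.1344/0.01159 = 11.5962, giving s = 10.5962.
Then α = μs = 0.84×10.5962 = 8.90 and β = (1−μ)s = 0.16×10.5962 = 1.70.

α = 8.90, β = 1.70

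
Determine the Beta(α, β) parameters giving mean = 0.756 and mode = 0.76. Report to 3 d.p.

Let s = α+β. Mean gives α = μs = 0.756s; mode gives (α−1)/(s−2) = 0.76.
Substituting: 0.756s − 1 = 0.76(s−2) = 0.76s − 1.52, so -0.004s = -0.52 and s = 130.0000.
Then α = 0.756×130.0000 = 98.280 and β = s−α = 31.720.

α = 98.280, β = 31.720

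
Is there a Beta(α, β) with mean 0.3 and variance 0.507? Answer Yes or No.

No

A Beta with mean μ has variance μ(1−μ)/(α+β+1) < μ(1−μ).
Here μ(1−μ) = 0.3×0.7 = 0.21, and 0.507 ≥ 0.21.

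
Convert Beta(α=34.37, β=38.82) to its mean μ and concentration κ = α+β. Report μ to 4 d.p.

κ = α+β = 34.37+38.82 = 73.19; μ = α/κ = 34.37/73.19 = 0.4696.

μ = 0.4696, κ = 73.19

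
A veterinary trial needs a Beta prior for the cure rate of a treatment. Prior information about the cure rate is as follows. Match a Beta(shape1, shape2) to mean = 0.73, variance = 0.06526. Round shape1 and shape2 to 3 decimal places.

Let s = shape1+shape2. The Beta variance is μ(1−μ)/(s+1).
So s+1 = μ(1−μ)/σ² = (0.73×0.27)/0.06526 = 0.1971/0.06526 = 3.0202, giving s = 2.0202.
Then shape1 = μs = 0.73×2.0202 = 1.475 and shape2 = (1−μ)s = 0.27×2.0202 = 0.545.

shape1 = 1.475, shape2 = 0.545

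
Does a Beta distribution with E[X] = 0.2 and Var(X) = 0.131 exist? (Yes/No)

For any Beta, Var(X) < E[X]·(1−E[X]).
Here μ(1−μ) = 0.2×0.8 = 0.16, and 0.131 < 0.16.

Yes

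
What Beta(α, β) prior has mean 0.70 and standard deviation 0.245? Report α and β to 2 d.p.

α = 1.75, β = 0.75

First σ² = 0.060025. Setting α = μn, β = (1−μ)n with n = α+β,
μ(1−μ)/(n+1) = 0.060025 ⇒ n+1 = 0.2100/0.060025 = 3.4985 ⇒ n = 2.4985.
Hence α = 0.70×2.4985 = 1.75, β = 0.30×2.4985 = 0.75.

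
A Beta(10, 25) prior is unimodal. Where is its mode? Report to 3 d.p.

0.273

The density x^(α−1)(1−x)^(β−1) is maximised at (α−1)/(α+β−2) = 9/33 = 0.273.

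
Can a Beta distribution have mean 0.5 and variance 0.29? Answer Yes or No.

No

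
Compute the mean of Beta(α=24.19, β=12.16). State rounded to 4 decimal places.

The Beta mean is α/(α+β) = 24.19/(24.19+12.16) = 0.6655.

0.6655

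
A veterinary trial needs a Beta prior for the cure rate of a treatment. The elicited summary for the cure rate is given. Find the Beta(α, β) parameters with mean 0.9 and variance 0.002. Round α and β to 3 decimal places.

α = 39.600, β = 4.400

Write ν = α+β; then α = μν and Var = μ(1−μ)/(ν+1).
ν = μ(1−μ)/Var − 1 = 0.09/0.002 − 1 = 44.0000.
α = 0.9·44.0000 = 39.600, β = 0.1·44.0000 = 4.400.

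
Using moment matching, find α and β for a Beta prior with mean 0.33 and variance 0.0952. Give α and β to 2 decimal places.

By moment matching, α+β = μ(1−μ)/σ² − 1 = (0.33·0.67)/0.0952 − 1 = 2.3225 − 1 = 1.3225.
Since α/(α+β) = μ, α = 0.33·1.3225 = 0.44 and β = 0.67·1.3225 = 0.89.

α = 0.44, β = 0.89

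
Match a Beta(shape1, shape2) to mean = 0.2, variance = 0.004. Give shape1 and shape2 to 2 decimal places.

By moment matching, shape1+shape2 = μ(1−μ)/σ² − 1 = (0.2·0.8)/0.004 − 1 = 40.0000 − 1 = 39.0000.
Since shape1/(shape1+shape2) = μ, shape1 = 0.2·39.0000 = 7.80 and shape2 = 0.8·39.0000 = 31.20.

shape1 = 7.80, shape2 = 31.20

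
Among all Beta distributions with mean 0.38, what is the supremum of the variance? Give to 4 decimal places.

Var = μ(1−μ)/(α+β+1), which approaches μ(1−μ) as α+β → 0.
So the supremum is μ(1−μ) = 0.38×0.62 = 0.2356.

0.2356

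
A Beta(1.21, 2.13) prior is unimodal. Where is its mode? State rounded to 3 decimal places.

With α,β > 1, mode = (α−1)/(α+β−2) = 0.21/1.34 = 0.157.

0.157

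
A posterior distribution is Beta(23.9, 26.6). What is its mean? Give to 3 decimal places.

The Beta mean is α/(α+β) = 23.9/(23.9+26.6) = 0.473.

0.473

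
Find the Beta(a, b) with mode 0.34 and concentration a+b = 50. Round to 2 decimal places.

Since the density peak of Beta(a,b) is at (a−1)/(a+b−2),
a = 1 + 0.34(50−2) = 17.32 and b = 50 − 17.32 = 32.68.

a = 17.32, b = 32.68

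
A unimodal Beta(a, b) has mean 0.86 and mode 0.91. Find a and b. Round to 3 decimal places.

With s = a+b: μ = a/s and mode = (a−1)/(s−2). Eliminating a = μs,
μs − 1 = m(s−2) ⇒ s(μ−m) = 1−2m ⇒ s = -0.82/-0.05 = 16.4000.
So a = μs = 14.104, b = (1−μ)s = 2.296.

a = 14.104, b = 2.296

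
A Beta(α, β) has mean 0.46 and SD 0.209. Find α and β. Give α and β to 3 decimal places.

α = 2.156, β = 2.531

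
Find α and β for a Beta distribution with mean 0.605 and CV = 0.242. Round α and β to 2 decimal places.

σ = CV·μ = 0.242×0.605 = 0.14641, so σ² = 0.021436.
s+1 = μ(1−μ)/σ² = 0.238975/0.021436 = 11.1484, so s = α+β = 10.1484.
α = μs = 6.14, β = (1−μ)s = 4.01.

α = 6.14, β = 4.01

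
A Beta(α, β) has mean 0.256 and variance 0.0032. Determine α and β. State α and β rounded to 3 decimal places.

Write ν = α+β; then α = μν and Var = μ(1−μ)/(ν+1).
ν = μ(1−μ)/Var − 1 = 0.190464/0.0032 − 1 = 58.5200.
α = 0.256·58.5200 = 14.981, β = 0.744·58.5200 = 43.539.

α = 14.981, β = 43.539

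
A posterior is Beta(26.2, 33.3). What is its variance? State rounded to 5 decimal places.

α+β = 59.5 and αβ = 872.46, so Var = αβ/[(α+β)²(α+β+1)] = 872.46/214185.125 = 0.00407.

0.00407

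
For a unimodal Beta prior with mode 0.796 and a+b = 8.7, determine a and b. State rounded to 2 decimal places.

a = 6.33, b = 2.37

For a,b>1 the mode is (a−1)/(a+b−2), so a = mode·(κ−2)+1 = 0.796×6.7+1 = 6.33.
And b = (1−mode)·(κ−2)+1 = 0.204×6.7+1 = 2.37.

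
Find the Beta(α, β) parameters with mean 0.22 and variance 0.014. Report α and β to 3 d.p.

α = 2.477, β = 8.781

Write ν = α+β; then α = μν and Var = μ(1−μ)/(ν+1).
ν = μ(1−μ)/Var − 1 = 0.1716/0.014 − 1 = 11.2571.
α = 0.22·11.2571 = 2.477, β = 0.78·11.2571 = 8.781.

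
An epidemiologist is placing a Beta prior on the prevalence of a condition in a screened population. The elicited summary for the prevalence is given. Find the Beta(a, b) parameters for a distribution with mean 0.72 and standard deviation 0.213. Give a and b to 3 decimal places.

a = 2.479, b = 0.964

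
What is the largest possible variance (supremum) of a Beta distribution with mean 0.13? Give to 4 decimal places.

Var = μ(1−μ)/(α+β+1), which approaches μ(1−μ) as α+β → 0.
So the supremum is μ(1−μ) = 0.13×0.87 = 0.1131.

0.1131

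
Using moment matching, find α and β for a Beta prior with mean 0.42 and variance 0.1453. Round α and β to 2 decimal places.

α = 0.28, β = 0.39

By moment matching, α+β = μ(1−μ)/σ² − 1 = (0.42·0.58)/0.1453 − 1 = 1.6765 − 1 = 0.6765.
Since α/(α+β) = μ, α = 0.42·0.6765 = 0.28 and β = 0.58·0.6765 = 0.39.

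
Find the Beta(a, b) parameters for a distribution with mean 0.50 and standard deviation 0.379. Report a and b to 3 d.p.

First σ² = 0.143641. Setting a = μn, b = (1−μ)n with n = a+b,
μ(1−μ)/(n+1) = 0.143641 ⇒ n+1 = 0.2500/0.143641 = 1.7405 ⇒ n = 0.7405.
Hence a = 0.50×0.7405 = 0.370, b = 0.50×0.7405 = 0.370.

a = 0.370, b = 0.370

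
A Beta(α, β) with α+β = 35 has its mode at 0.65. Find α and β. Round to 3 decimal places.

α = 22.450, β = 12.550

For α,β>1 the mode is (α−1)/(α+β−2), so α = mode·(κ−2)+1 = 0.65×33+1 = 22.450.
And β = (1−mode)·(κ−2)+1 = 0.35×33+1 = 12.550.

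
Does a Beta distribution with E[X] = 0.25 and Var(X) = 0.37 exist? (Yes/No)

No

The Beta variance bound is σ² < μ(1−μ).
Here μ(1−μ) = 0.25×0.75 = 0.1875, and 0.37 ≥ 0.1875.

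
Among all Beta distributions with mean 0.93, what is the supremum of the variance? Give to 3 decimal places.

Var = μ(1−μ)/(α+β+1), which approaches μ(1−μ) as α+β → 0.
So the supremum is μ(1−μ) = 0.93×0.07 = 0.065.

0.065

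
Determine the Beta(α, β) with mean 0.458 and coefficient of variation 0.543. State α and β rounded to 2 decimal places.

α = 1.38, β = 1.63

σ = CV·μ = 0.543×0.458 = 0.24869, so σ² = 0.061849.
s+1 = μ(1−μ)/σ² = 0.248236/0.061849 = 4.0136, so s = α+β = 3.0136.
α = μs = 1.38, β = (1−μ)s = 1.63.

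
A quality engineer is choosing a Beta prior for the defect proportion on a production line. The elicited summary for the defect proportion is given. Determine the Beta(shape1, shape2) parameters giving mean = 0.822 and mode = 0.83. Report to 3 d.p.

shape1 = 67.815, shape2 = 14.685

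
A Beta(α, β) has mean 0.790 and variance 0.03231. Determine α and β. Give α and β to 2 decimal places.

Write ν = α+β; then α = μν and Var = μ(1−μ)/(ν+1).
ν = μ(1−μ)/Var − 1 = 0.165900/0.03231 − 1 = 4.1346.
α = 0.790·4.1346 = 3.27, β = 0.210·4.1346 = 0.87.

α = 3.27, β = 0.87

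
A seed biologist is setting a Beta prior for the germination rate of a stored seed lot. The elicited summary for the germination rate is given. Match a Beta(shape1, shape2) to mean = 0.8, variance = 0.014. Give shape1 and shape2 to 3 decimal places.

Let s = shape1+shape2. The Beta variance is μ(1−μ)/(s+1).
So s+1 = μ(1−μ)/σ² = (0.8×0.2)/0.014 = 0.16/0.014 = 11.4286, giving s = 10.4286.
Then shape1 = μs = 0.8×10.4286 = 8.343 and shape2 = (1−μ)s = 0.2×10.4286 = 2.086.

shape1 = 8.343, shape2 = 2.086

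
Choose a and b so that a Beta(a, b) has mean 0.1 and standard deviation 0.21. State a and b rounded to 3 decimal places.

σ² = 0.21² = 0.0441.
With s = a+b, Var = μ(1−μ)/(s+1), so s+1 = (0.1×0.9)/0.0441 = 2.0408 and s = 1.0408.
a = μs = 0.104, b = (1−μ)s = 0.937.

a = 0.104, b = 0.937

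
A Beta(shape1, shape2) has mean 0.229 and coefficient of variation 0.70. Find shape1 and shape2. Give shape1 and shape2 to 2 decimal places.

σ = CV·μ = 0.70×0.229 = 0.16030, so σ² = 0.025696.
s+1 = μ(1−μ)/σ² = 0.176559/0.025696 = 6.8710, so s = shape1+shape2 = 5.8710.
shape1 = μs = 1.34, shape2 = (1−μ)s = 4.53.

shape1 = 1.34, shape2 = 4.53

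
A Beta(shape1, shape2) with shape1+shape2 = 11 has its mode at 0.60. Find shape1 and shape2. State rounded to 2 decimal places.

shape1 = 6.40, shape2 = 4.60

Since the density peak of Beta(shape1,shape2) is at (shape1−1)/(shape1+shape2−2),
shape1 = 1 + 0.60(11−2) = 6.40 and shape2 = 11 − 6.40 = 4.60.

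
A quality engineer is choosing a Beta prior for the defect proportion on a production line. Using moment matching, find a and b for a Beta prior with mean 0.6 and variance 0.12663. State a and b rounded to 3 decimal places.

a = 0.537, b = 0.358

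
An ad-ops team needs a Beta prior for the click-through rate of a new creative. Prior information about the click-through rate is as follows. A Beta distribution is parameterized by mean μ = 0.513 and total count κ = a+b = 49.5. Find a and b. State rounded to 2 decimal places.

a = 25.39, b = 24.11

Split κ in proportion μ : (1−μ): a = 0.513·49.5 = 25.39, b = 49.5 − 25.39 = 24.11.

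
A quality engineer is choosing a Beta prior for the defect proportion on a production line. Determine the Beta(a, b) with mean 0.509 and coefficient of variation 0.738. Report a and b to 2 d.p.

a = 0.39, b = 0.38

Var = (CV·μ)² = (0.738×0.509)² = 0.141107.
a+b = μ(1−μ)/Var − 1 = 0.249919/0.141107 − 1 = 0.7711.
Thus a = 0.509·0.7711 = 0.39 and b = 0.491·0.7711 = 0.38.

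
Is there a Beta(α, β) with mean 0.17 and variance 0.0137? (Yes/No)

A Beta with mean μ has variance μ(1−μ)/(α+β+1) < μ(1−μ).
Here μ(1−μ) = 0.17×0.83 = 0.1411, and 0.0137 < 0.1411.

Yes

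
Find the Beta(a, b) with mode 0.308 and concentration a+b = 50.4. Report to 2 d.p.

a = 15.91, b = 34.49

For a,b>1 the mode is (a−1)/(a+b−2), so a = mode·(κ−2)+1 = 0.308×48.4+1 = 15.91.
And b = (1−mode)·(κ−2)+1 = 0.692×48.4+1 = 34.49.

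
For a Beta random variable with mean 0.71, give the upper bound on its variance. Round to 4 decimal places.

0.2059

Var = μ(1−μ)/(α+β+1), which approaches μ(1−μ) as α+β → 0.
So the supremum is μ(1−μ) = 0.71×0.29 = 0.2059.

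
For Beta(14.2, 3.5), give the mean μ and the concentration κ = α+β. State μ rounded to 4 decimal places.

μ = 0.8023, κ = 17.7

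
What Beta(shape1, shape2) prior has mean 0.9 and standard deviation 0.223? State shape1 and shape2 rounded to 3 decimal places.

shape1 = 0.729, shape2 = 0.081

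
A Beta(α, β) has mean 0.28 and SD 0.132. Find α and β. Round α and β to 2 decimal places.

α = 2.96, β = 7.61

First σ² = 0.017424. Setting α = μn, β = (1−μ)n with n = α+β,
μ(1−μ)/(n+1) = 0.017424 ⇒ n+1 = 0.2016/0.017424 = 11.5702 ⇒ n = 10.5702.
Hence α = 0.28×10.5702 = 2.96, β = 0.72×10.5702 = 7.61.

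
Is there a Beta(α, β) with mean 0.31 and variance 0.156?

A Beta with mean μ has variance μ(1−μ)/(α+β+1) < μ(1−μ).
Here μ(1−μ) = 0.31×0.69 = 0.2139, and 0.156 < 0.2139.

Yes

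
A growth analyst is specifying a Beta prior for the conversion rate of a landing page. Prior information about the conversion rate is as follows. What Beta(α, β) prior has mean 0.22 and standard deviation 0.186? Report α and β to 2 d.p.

α = 0.87, β = 3.09

First σ² = 0.034596. Setting α = μn, β = (1−μ)n with n = α+β,
μ(1−μ)/(n+1) = 0.034596 ⇒ n+1 = 0.1716/0.034596 = 4.9601 ⇒ n = 3.9601.
Hence α = 0.22×3.9601 = 0.87, β = 0.78×3.9601 = 3.09.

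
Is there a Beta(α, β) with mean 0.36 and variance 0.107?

Yes

For any Beta, Var(X) < E[X]·(1−E[X]).
Here μ(1−μ) = 0.36×0.64 = 0.2304, and 0.107 < 0.2304.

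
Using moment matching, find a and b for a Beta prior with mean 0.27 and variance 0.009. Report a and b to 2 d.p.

a = 5.64, b = 15.26

By moment matching, a+b = μ(1−μ)/σ² − 1 = (0.27·0.73)/0.009 − 1 = 21.9000 − 1 = 20.9000.
Since a/(a+b) = μ, a = 0.27·20.9000 = 5.64 and b = 0.73·20.9000 = 15.26.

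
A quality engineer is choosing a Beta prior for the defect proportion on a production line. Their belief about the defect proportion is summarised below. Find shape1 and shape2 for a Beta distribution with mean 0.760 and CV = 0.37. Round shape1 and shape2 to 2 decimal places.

Var = (CV·μ)² = (0.37×0.760)² = 0.079073.
shape1+shape2 = μ(1−μ)/Var − 1 = 0.182400/0.079073 − 1 = 1.3067.
Thus shape1 = 0.760·1.3067 = 0.99 and shape2 = 0.240·1.3067 = 0.31.

shape1 = 0.99, shape2 = 0.31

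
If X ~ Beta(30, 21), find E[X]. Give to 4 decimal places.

E[X] = α/(α+β) = 30/51 = 0.5882.

0.5882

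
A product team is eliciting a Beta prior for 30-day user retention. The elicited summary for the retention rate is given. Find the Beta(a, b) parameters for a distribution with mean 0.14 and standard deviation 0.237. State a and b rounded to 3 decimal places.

a = 0.160, b = 0.983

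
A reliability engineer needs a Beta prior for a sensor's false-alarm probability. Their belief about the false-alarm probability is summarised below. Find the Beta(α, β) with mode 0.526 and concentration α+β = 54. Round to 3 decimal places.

Mode = (α−1)/(κ−2) with κ = α+β, so α−1 = 0.526·52 = 27.352.
α = 28.352; β = κ − α = 25.648.

α = 28.352, β = 25.648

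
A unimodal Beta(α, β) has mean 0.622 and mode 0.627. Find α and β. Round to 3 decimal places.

With s = α+β: μ = α/s and mode = (α−1)/(s−2). Eliminating α = μs,
μs − 1 = m(s−2) ⇒ s(μ−m) = 1−2m ⇒ s = -0.254/-0.005 = 50.8000.
So α = μs = 31.598, β = (1−μ)s = 19.202.

α = 31.598, β = 19.202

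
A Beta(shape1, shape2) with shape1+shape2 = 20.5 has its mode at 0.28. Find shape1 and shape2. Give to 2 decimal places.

For shape1,shape2>1 the mode is (shape1−1)/(shape1+shape2−2), so shape1 = mode·(κ−2)+1 = 0.28×18.5+1 = 6.18.
And shape2 = (1−mode)·(κ−2)+1 = 0.72×18.5+1 = 14.32.

shape1 = 6.18, shape2 = 14.32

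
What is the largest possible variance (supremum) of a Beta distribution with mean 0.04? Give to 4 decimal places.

For fixed mean μ the Beta variance is μ(1−μ)/(α+β+1), increasing as α+β decreases.
Its least upper bound (not attained) is μ(1−μ) = 0.04·0.96 = 0.0384.

0.0384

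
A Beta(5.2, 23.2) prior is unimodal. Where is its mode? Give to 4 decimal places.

0.1591

With α,β > 1, mode = (α−1)/(α+β−2) = 4.2/26.4 = 0.1591.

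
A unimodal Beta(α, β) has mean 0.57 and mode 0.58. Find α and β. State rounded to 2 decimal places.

α = 9.12, β = 6.88

Let s = α+β. Mean gives α = μs = 0.57s; mode gives (α−1)/(s−2) = 0.58.
Substituting: 0.57s − 1 = 0.58(s−2) = 0.58s − 1.16, so -0.01s = -0.16 and s = 16.0000.
Then α = 0.57×16.0000 = 9.12 and β = s−α = 6.88.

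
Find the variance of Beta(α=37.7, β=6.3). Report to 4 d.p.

0.0027

α+β = 44.0 and αβ = 237.51, so Var = αβ/[(α+β)²(α+β+1)] = 237.51/87120.000 = 0.0027.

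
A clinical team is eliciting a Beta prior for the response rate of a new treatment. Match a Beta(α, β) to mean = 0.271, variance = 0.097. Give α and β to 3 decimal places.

α = 0.281, β = 0.756

Write ν = α+β; then α = μν and Var = μ(1−μ)/(ν+1).
ν = μ(1−μ)/Var − 1 = 0.197559/0.097 − 1 = 1.0367.
α = 0.271·1.0367 = 0.281, β = 0.729·1.0367 = 0.756.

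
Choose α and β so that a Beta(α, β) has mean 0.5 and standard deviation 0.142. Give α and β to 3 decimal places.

α = 5.699, β = 5.699

Variance = 0.142² = 0.020164. The moment-matching identity α+β = μ(1−μ)/Var − 1 gives
α+β = 0.25/0.020164 − 1 = 11.3983, so α = μ·11.3983 = 5.699 and β = (1−μ)·11.3983 = 5.699.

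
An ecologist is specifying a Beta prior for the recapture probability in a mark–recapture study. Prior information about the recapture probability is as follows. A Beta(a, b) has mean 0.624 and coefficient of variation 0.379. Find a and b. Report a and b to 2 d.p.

a = 1.99, b = 1.20

σ = CV·μ = 0.379×0.624 = 0.23650, so σ² = 0.055930.
s+1 = μ(1−μ)/σ² = 0.234624/0.055930 = 4.1949, so s = a+b = 3.1949.
a = μs = 1.99, b = (1−μ)s = 1.20.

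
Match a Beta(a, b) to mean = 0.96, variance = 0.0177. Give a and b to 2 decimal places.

a = 1.12, b = 0.05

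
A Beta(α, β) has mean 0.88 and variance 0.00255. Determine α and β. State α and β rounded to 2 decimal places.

α = 35.56, β = 4.85

Let s = α+β. The Beta variance is μ(1−μ)/(s+1).
So s+1 = μ(1−μ)/σ² = (0.88×0.12)/0.00255 = 0.1056/0.00255 = 41.4118, giving s = 40.4118.
Then α = μs = 0.88×40.4118 = 35.56 and β = (1−μ)s = 0.12×40.4118 = 4.85.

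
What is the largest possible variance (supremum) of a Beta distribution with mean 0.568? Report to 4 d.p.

0.2454

For fixed mean μ the Beta variance is μ(1−μ)/(α+β+1), increasing as α+β decreases.
Its least upper bound (not attained) is μ(1−μ) = 0.568·0.432 = 0.2454.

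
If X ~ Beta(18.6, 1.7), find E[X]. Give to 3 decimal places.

0.916

E[X] = α/(α+β) = 18.6/20.3 = 0.916.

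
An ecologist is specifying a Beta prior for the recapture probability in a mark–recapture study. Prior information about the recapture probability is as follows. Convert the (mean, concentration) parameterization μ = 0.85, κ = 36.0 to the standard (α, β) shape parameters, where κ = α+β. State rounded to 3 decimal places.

Split κ in proportion μ : (1−μ): α = 0.85·36.0 = 30.600, β = 36.0 − 30.600 = 5.400.

α = 30.600, β = 5.400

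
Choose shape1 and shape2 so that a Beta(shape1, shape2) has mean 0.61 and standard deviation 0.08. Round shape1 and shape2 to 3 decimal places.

shape1 = 22.065, shape2 = 14.107

First σ² = 0.0064. Setting shape1 = μn, shape2 = (1−μ)n with n = shape1+shape2,
μ(1−μ)/(n+1) = 0.0064 ⇒ n+1 = 0.2379/0.0064 = 37.1719 ⇒ n = 36.1719.
Hence shape1 = 0.61×36.1719 = 22.065, shape2 = 0.39×36.1719 = 14.107.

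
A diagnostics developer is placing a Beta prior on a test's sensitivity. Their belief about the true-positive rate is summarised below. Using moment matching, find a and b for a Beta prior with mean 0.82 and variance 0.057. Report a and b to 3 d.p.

By moment matching, a+b = μ(1−μ)/σ² − 1 = (0.82·0.18)/0.057 − 1 = 2.5895 − 1 = 1.5895.
Since a/(a+b) = μ, a = 0.82·1.5895 = 1.303 and b = 0.18·1.5895 = 0.286.

a = 1.303, b = 0.286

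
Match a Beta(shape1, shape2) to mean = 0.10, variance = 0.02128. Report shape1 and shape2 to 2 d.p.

By moment matching, shape1+shape2 = μ(1−μ)/σ² − 1 = (0.10·0.90)/0.02128 − 1 = 4.2293 − 1 = 3.2293.
Since shape1/(shape1+shape2) = μ, shape1 = 0.10·3.2293 = 0.32 and shape2 = 0.90·3.2293 = 2.91.

shape1 = 0.32, shape2 = 2.91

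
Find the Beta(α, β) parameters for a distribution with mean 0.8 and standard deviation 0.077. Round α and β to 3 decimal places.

α = 20.789, β = 5.197

σ² = 0.077² = 0.005929.
With s = α+β, Var = μ(1−μ)/(s+1), so s+1 = (0.8×0.2)/0.005929 = 26.9860 and s = 25.9860.
α = μs = 20.789, β = (1−μ)s = 5.197.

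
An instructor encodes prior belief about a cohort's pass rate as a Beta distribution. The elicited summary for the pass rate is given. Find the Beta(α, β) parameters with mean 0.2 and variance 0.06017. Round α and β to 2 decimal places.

α = 0.33, β = 1.33

Write ν = α+β; then α = μν and Var = μ(1−μ)/(ν+1).
ν = μ(1−μ)/Var − 1 = 0.16/0.06017 − 1 = 1.6591.
α = 0.2·1.6591 = 0.33, β = 0.8·1.6591 = 1.33.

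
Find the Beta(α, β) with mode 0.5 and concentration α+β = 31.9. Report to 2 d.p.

α = 15.95, β = 15.95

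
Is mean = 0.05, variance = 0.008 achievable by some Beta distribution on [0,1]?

Yes

A Beta with mean μ has variance μ(1−μ)/(α+β+1) < μ(1−μ).
Here μ(1−μ) = 0.05×0.95 = 0.0475, and 0.008 < 0.0475.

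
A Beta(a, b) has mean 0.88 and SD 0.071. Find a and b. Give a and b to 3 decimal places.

σ² = 0.071² = 0.005041.
With s = a+b, Var = μ(1−μ)/(s+1), so s+1 = (0.88×0.12)/0.005041 = 20.9482 and s = 19.9482.
a = μs = 17.554, b = (1−μ)s = 2.394.

a = 17.554, b = 2.394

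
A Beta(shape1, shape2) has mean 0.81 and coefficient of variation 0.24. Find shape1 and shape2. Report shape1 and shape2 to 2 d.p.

shape1 = 2.49, shape2 = 0.58

Var = (CV·μ)² = (0.24×0.81)² = 0.037791.
shape1+shape2 = μ(1−μ)/Var − 1 = 0.1539/0.037791 − 1 = 3.0724.
Thus shape1 = 0.81·3.0724 = 2.49 and shape2 = 0.19·3.0724 = 0.58.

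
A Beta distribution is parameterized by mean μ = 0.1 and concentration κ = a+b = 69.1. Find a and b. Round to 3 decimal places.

Split κ in proportion μ : (1−μ): a = 0.1·69.1 = 6.910, b = 69.1 − 6.910 = 62.190.

a = 6.910, b = 62.190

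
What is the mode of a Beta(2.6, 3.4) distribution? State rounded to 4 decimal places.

0.4000

With α,β > 1, mode = (α−1)/(α+β−2) = 1.6/4.0 = 0.4000.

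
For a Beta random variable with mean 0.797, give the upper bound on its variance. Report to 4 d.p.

For fixed mean μ the Beta variance is μ(1−μ)/(α+β+1), increasing as α+β decreases.
Its least upper bound (not attained) is μ(1−μ) = 0.797·0.203 = 0.1618.

0.1618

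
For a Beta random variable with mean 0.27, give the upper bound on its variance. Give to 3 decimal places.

0.197

Var = μ(1−μ)/(α+β+1), which approaches μ(1−μ) as α+β → 0.
So the supremum is μ(1−μ) = 0.27×0.73 = 0.197.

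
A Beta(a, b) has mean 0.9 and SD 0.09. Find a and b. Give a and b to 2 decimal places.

First σ² = 0.0081. Setting a = μn, b = (1−μ)n with n = a+b,
μ(1−μ)/(n+1) = 0.0081 ⇒ n+1 = 0.09/0.0081 = 11.1111 ⇒ n = 10.1111.
Hence a = 0.9×10.1111 = 9.10, b = 0.1×10.1111 = 1.01.

a = 9.10, b = 1.01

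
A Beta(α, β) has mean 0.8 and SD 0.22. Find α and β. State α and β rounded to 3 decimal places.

First σ² = 0.0484. Setting α = μn, β = (1−μ)n with n = α+β,
μ(1−μ)/(n+1) = 0.0484 ⇒ n+1 = 0.16/0.0484 = 3.3058 ⇒ n = 2.3058.
Hence α = 0.8×2.3058 = 1.845, β = 0.2×2.3058 = 0.461.

α = 1.845, β = 0.461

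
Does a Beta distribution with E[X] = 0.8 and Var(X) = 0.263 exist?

A Beta with mean μ has variance μ(1−μ)/(α+β+1) < μ(1−μ).
Here μ(1−μ) = 0.8×0.2 = 0.16, and 0.263 ≥ 0.16.

No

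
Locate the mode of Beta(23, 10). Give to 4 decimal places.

The density x^(α−1)(1−x)^(β−1) is maximised at (α−1)/(α+β−2) = 22/31 = 0.7097.

0.7097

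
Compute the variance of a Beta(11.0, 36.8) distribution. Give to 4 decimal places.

0.0036

Var = αβ/[(α+β)²(α+β+1)] = (11.0×36.8)/(47.8²×48.8) = 404.80/111500.192 = 0.0036.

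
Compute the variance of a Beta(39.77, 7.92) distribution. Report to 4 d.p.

α+β = 47.69 and αβ = 314.9784, so Var = αβ/[(α+β)²(α+β+1)] = 314.9784/110737.424709 = 0.0028.

0.0028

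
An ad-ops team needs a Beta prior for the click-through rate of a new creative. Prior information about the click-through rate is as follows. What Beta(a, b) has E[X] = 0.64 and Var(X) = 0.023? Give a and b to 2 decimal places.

a = 5.77, b = 3.25

Let s = a+b. The Beta variance is μ(1−μ)/(s+1).
So s+1 = μ(1−μ)/σ² = (0.64×0.36)/0.023 = 0.2304/0.023 = 10.0174, giving s = 9.0174.
Then a = μs = 0.64×9.0174 = 5.77 and b = (1−μ)s = 0.36×9.0174 = 3.25.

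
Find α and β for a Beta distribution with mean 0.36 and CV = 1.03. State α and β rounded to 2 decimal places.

α = 0.24, β = 0.43

Var = (CV·μ)² = (1.03×0.36)² = 0.137493.
α+β = μ(1−μ)/Var − 1 = 0.2304/0.137493 − 1 = 0.6757.
Thus α = 0.36·0.6757 = 0.24 and β = 0.64·0.6757 = 0.43.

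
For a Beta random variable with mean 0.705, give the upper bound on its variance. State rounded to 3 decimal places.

0.208

For fixed mean μ the Beta variance is μ(1−μ)/(α+β+1), increasing as α+β decreases.
Its least upper bound (not attained) is μ(1−μ) = 0.705·0.295 = 0.208.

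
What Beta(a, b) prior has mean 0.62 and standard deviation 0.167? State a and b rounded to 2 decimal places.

a = 4.62, b = 2.83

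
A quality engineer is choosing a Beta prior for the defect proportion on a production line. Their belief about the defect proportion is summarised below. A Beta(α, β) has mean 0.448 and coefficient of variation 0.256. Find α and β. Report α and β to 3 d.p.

α = 7.975, β = 9.826

Var = (CV·μ)² = (0.256×0.448)² = 0.013153.
α+β = μ(1−μ)/Var − 1 = 0.247296/0.013153 − 1 = 17.8010.
Thus α = 0.448·17.8010 = 7.975 and β = 0.552·17.8010 = 9.826.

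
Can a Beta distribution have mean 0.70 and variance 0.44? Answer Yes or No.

No

The Beta variance bound is σ² < μ(1−μ).
Here μ(1−μ) = 0.70×0.30 = 0.2100, and 0.44 ≥ 0.2100.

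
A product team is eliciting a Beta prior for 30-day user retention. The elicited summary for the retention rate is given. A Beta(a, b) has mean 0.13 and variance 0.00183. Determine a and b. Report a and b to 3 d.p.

Write ν = a+b; then a = μν and Var = μ(1−μ)/(ν+1).
ν = μ(1−μ)/Var − 1 = 0.1131/0.00183 − 1 = 60.8033.
a = 0.13·60.8033 = 7.904, b = 0.87·60.8033 = 52.899.

a = 7.904, b = 52.899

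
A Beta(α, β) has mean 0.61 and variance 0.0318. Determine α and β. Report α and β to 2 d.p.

α = 3.95, β = 2.53

By moment matching, α+β = μ(1−μ)/σ² − 1 = (0.61·0.39)/0.0318 − 1 = 7.4811 − 1 = 6.4811.
Since α/(α+β) = μ, α = 0.61·6.4811 = 3.95 and β = 0.39·6.4811 = 2.53.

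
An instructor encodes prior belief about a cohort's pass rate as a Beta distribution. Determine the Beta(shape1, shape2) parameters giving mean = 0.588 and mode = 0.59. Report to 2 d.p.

Let s = shape1+shape2. Mean gives shape1 = μs = 0.588s; mode gives (shape1−1)/(s−2) = 0.59.
Substituting: 0.588s − 1 = 0.59(s−2) = 0.59s − 1.18, so -0.002s = -0.18 and s = 90.0000.
Then shape1 = 0.588×90.0000 = 52.92 and shape2 = s−shape1 = 37.08.

shape1 = 52.92, shape2 = 37.08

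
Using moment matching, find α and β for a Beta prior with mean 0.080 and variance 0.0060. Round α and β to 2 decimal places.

α = 0.90, β = 10.37

Write ν = α+β; then α = μν and Var = μ(1−μ)/(ν+1).
ν = μ(1−μ)/Var − 1 = 0.073600/0.0060 − 1 = 11.2667.
α = 0.080·11.2667 = 0.90, β = 0.920·11.2667 = 10.37.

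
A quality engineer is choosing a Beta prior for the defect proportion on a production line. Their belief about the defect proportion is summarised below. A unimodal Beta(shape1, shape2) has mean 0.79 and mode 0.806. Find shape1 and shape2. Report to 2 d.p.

shape1 = 30.22, shape2 = 8.03

With s = shape1+shape2: μ = shape1/s and mode = (shape1−1)/(s−2). Eliminating shape1 = μs,
μs − 1 = m(s−2) ⇒ s(μ−m) = 1−2m ⇒ s = -0.612/-0.016 = 38.2500.
So shape1 = μs = 30.22, shape2 = (1−μ)s = 8.03.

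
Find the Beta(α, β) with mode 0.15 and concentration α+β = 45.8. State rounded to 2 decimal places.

α = 7.57, β = 38.23

Mode = (α−1)/(κ−2) with κ = α+β, so α−1 = 0.15·43.8 = 6.57.
α = 7.57; β = κ − α = 38.23.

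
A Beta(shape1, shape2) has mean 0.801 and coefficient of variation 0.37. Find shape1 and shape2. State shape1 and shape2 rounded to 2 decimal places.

shape1 = 0.65, shape2 = 0.16

Var = (CV·μ)² = (0.37×0.801)² = 0.087835.
shape1+shape2 = μ(1−μ)/Var − 1 = 0.159399/0.087835 − 1 = 0.8148.
Thus shape1 = 0.801·0.8148 = 0.65 and shape2 = 0.199·0.8148 = 0.16.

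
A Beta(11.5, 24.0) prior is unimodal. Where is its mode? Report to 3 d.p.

With α,β > 1, mode = (α−1)/(α+β−2) = 10.5/33.5 = 0.313.

0.313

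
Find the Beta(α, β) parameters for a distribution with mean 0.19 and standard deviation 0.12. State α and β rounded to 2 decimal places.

σ² = 0.12² = 0.0144.
With s = α+β, Var = μ(1−μ)/(s+1), so s+1 = (0.19×0.81)/0.0144 = 10.6875 and s = 9.6875.
α = μs = 1.84, β = (1−μ)s = 7.85.

α = 1.84, β = 7.85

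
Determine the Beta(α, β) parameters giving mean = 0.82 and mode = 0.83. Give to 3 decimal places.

With s = α+β: μ = α/s and mode = (α−1)/(s−2). Eliminating α = μs,
μs − 1 = m(s−2) ⇒ s(μ−m) = 1−2m ⇒ s = -0.66/-0.01 = 66.0000.
So α = μs = 54.120, β = (1−μ)s = 11.880.

α = 54.120, β = 11.880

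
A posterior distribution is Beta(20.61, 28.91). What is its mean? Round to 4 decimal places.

0.4162

The Beta mean is α/(α+β) = 20.61/(20.61+28.91) = 0.4162.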